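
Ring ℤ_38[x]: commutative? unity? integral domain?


ℤ_38 has zero divisors (2·19 ≡ 0), and these lift to constant zero divisors in ℤ_38[x]; so not an integral domain
Commutative: Yes
Integral domain: No
Has unity: Yes

ℤ_38[x]: Commutative=Yes, Unity=Yes


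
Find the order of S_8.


|S_n| = n! (number of permutations of n symbols)
|S_8| = 8! = 40320

|S_8| = 40320


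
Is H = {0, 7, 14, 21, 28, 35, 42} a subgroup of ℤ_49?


Subgroup test for H = {0, 7, 14, 21, 28, 35, 42} in (ℤ_49, +):
(1) 0 ∈ H? Yes
(2) Closure: for all a,b ∈ H, (a+b) mod 49 ∈ H? Yes
(3) Inverses: for all a ∈ H, -a mod 49 ∈ H? Yes

Yes, H is a subgroup of ℤ_49


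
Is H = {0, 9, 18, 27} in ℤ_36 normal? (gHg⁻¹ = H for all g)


H = {0, 9, 18, 27} in ℤ_36
ℤ_36 is abelian; every subgroup of an abelian group is normal

Yes, normal subgroup


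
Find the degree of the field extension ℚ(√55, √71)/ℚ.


[ℚ(√55,√71):ℚ] = [ℚ(√55,√71):ℚ(√55)]·[ℚ(√55):ℚ] = 2·2 = 4

[ℚ(√55, √71)/ℚ] = 4


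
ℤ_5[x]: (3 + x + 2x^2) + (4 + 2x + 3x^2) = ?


Add coefficients mod 5:
x^0: 3 + 4 = 2 (mod 5)
x^1: 1 + 2 = 3 (mod 5)
x^2: 2 + 3 = 0 (mod 5)
Result: 2 + 3x

f + g = 2 + 3x


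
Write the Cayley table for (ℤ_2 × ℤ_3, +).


Elements: {(0,0), (0,1), (0,2), (1,0), (1,1), (1,2)}
Operation: componentwise addition mod (2, 3)
Entry (a, b) = ((a₁+b₁) mod 2, (a₂+b₂) mod 3)

Cayley table:
      | (0,0) | (0,1) | (0,2) | (1,0) | (1,1) | (1,2)
(0,0) | (0,0) | (0,1) | (0,2) | (1,0) | (1,1) | (1,2)
(0,1) | (0,1) | (0,2) | (0,0) | (1,1) | (1,2) | (1,0)
(0,2) | (0,2) | (0,0) | (0,1) | (1,2) | (1,0) | (1,1)
(1,0) | (1,0) | (1,1) | (1,2) | (0,0) | (0,1) | (0,2)
(1,1) | (1,1) | (1,2) | (1,0) | (0,1) | (0,2) | (0,0)
(1,2) | (1,2) | (1,0) | (1,1) | (0,2) | (0,0) | (0,1)


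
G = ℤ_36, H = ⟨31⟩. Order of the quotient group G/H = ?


|⟨31⟩| = n / gcd(31, 36) = 36 / 1 = 36
H is normal (ℤ_36 is abelian).
|G/H| = |G| / |H| = 36 / 36 = 1

|G/H| = 1


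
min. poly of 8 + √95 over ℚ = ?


Let α = 8 + √95. Then α - 8 = √95, so (α - 8)² = 95, giving α² - 16α - 31 = 0. Degree 2 and α ∉ ℚ, so this is the minimal polynomial.

Minimal polynomial: x² - 16x - 31


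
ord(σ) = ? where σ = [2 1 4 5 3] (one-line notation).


Cycle decomposition: (1 2) (3 4 5)
Cycle lengths: 2, 3
Order = lcm(2, 3) = 6

ord(σ) = 6


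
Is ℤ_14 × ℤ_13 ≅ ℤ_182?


Comparing ℤ_14 × ℤ_13 and ℤ_182:
gcd(14,13) = 1, so ℤ_14 × ℤ_13 ≅ ℤ_182 (CRT)

Yes, ℤ_14 × ℤ_13 ≅ ℤ_182


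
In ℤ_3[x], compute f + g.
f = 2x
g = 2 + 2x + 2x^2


Add coefficients mod 3:
x^0: 0 + 2 = 2 (mod 3)
x^1: 2 + 2 = 1 (mod 3)
x^2: 0 + 2 = 2 (mod 3)
Result: 2 + x + 2x^2

f + g = 2 + x + 2x^2


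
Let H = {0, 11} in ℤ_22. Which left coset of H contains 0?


0 + H = {0 + h (mod 22) : h ∈ H}
0+0=0, 0+11=11

0 + H = {0, 11}


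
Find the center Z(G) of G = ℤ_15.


Z(G) = {g ∈ G | gx = xg for all x ∈ G}
ℤ_15 is abelian, so Z(G) = G

Z(ℤ_15) = ℤ_15


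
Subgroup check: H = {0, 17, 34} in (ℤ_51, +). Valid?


Subgroup test for H = {0, 17, 34} in (ℤ_51, +):
(1) 0 ∈ H? Yes
(2) Closure: for all a,b ∈ H, (a+b) mod 51 ∈ H? Yes
(3) Inverses: for all a ∈ H, -a mod 51 ∈ H? Yes

Yes, H is a subgroup of ℤ_51


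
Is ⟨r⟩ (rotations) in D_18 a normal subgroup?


H = ⟨r⟩ (rotations) in D_18
The rotation subgroup ⟨r⟩ has index 2 in D_18, so it is normal

Yes, normal subgroup


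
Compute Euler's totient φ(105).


Factor n: 105 = 3 × 5 × 7
φ(n) = n · ∏(1 - 1/p) over distinct primes p | n
φ(105) = 105 · (1 - 1/3) · (1 - 1/5) · (1 - 1/7) = 48

φ(105) = 48


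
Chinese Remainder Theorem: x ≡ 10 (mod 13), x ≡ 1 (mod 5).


m₁ = 13, m₂ = 5, gcd = 1, so CRT applies. M = m₁·m₂ = 65
Let M₁ = M/m₁ = 5, M₂ = M/m₂ = 13
Find y₁ ≡ M₁⁻¹ (mod m₁): 5⁻¹ ≡ 8 (mod 13)
Find y₂ ≡ M₂⁻¹ (mod m₂): 13⁻¹ ≡ 2 (mod 5)
x = a₁·M₁·y₁ + a₂·M₂·y₂ = 10·5·8 + 1·13·2 = 426
Reduce mod 65: x ≡ 36
Check: 36 mod 13 = 10 ✓, 36 mod 5 = 1 ✓

x ≡ 36 (mod 65)


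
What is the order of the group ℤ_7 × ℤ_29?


|A × B| = |A| · |B|
|ℤ_7 × ℤ_29| = 7 × 29 = 203

|ℤ_7 × ℤ_29| = 203


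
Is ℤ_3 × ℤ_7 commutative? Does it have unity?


Direct product ring; commutative with unity (1,1); but (1,0)·(0,1) = (0,0) gives zero divisors, so not an integral domain
Commutative: Yes
Integral domain: No
Has unity: Yes

ℤ_3 × ℤ_7: Commutative=Yes, Unity=Yes


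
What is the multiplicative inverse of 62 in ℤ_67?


Use the extended Euclidean algorithm to write 1 = 62·s + 67·t; then s mod 67 is the inverse.
Euclidean algorithm:
  62 = 0·67 + 62
  67 = 1·62 + 5
  62 = 12·5 + 2
  5 = 2·2 + 1
  2 = 2·1 + 0
gcd(62,67) = 1
Back-substitution gives: 62·(-27) + 67·(25) = 1
So 62⁻¹ ≡ -27 ≡ 40 (mod 67)
Check: 62 × 40 = 2480 ≡ 1 (mod 67) ✓

62⁻¹ ≡ 40 (mod 67)


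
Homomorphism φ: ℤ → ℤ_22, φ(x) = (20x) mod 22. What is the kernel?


Kernel = preimage of identity
ker(φ) = {x ∈ ℤ : 20x ≡ 0 (mod 22)}. gcd(20,22) = 2, so 20x ≡ 0 (mod 22) ⟺ x ≡ 0 (mod 22/2 = 11). Hence ker(φ) = 11ℤ

ker(φ) = 11ℤ


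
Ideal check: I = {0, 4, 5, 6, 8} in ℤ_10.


Check ideal conditions for I = {0, 4, 5, 6, 8} in ℤ_10:
(1) I is an additive subgroup? No
(2) For r ∈ ℤ_10 and a ∈ I: r·a ∈ I? No  [counterexample: r=2, a=6, r·a mod 10 = 2 ∉ I]

No, I is not an ideal of ℤ_10


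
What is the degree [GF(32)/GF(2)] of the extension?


GF(32) = GF(2^5), so the extension degree is 5

[GF(32)/GF(2)] = 5


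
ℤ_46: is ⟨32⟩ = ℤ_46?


g generates ℤ_n iff gcd(g, n) = 1
gcd(32, 46) = 2
Since gcd = 2 ≠ 1, ⟨32⟩ has order 23 < 46, so 32 is not a generator.

No, 32 does not generate ℤ_46


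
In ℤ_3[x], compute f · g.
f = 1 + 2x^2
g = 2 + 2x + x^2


Expand and collect like terms; reduce coefficients mod 3:
x^0: 1·2 = 2 ≡ 2 (mod 3)
x^1: 1·2 + 0·2 = 2 ≡ 2 (mod 3)
x^2: 1·1 + 0·2 + 2·2 = 5 ≡ 2 (mod 3)
x^3: 0·1 + 2·2 = 4 ≡ 1 (mod 3)
x^4: 2·1 = 2 ≡ 2 (mod 3)
Result: 2 + 2x + 2x^2 + x^3 + 2x^4

f · g = 2 + 2x + 2x^2 + x^3 + 2x^4


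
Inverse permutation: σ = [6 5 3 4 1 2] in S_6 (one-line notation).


To find σ⁻¹, swap domain and range:
σ(1) = 6 → σ⁻¹(6) = 1
σ(2) = 5 → σ⁻¹(5) = 2
σ(3) = 3 → σ⁻¹(3) = 3
σ(4) = 4 → σ⁻¹(4) = 4
σ(5) = 1 → σ⁻¹(1) = 5
σ(6) = 2 → σ⁻¹(2) = 6

σ⁻¹ = [5 6 3 4 2 1]


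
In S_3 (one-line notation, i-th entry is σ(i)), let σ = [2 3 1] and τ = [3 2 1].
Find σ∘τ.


σ∘τ: apply τ first, then σ
1 →τ 3 →σ 1
2 →τ 2 →σ 3
3 →τ 1 →σ 2

σ∘τ = [1 3 2]


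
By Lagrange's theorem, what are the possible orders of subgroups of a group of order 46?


Lagrange's theorem: |H| divides |G|
|G| = 46
Divisors of 46: 1, 2, 23, 46

Possible subgroup orders: {1, 2, 23, 46}


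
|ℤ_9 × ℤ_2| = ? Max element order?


|ℤ_9 × ℤ_2| = 9 × 2 = 18
Max element order = lcm(9,2) = 18
Cyclic? Yes (gcd=1)

|ℤ_9×ℤ_2| = 18, max element order = 18


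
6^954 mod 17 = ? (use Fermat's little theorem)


Fermat's little theorem: if p is prime and gcd(a,p)=1, then a^(p-1) ≡ 1 (mod p)
p = 17 is prime, gcd(6,17) = 1
Reduce exponent: 954 mod 16 = 10
So 6^954 ≡ 6^10 (mod 17)
6^10 mod 17 = 15

6^954 ≡ 15 (mod 17)


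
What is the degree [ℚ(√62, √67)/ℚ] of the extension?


[ℚ(√62,√67):ℚ] = [ℚ(√62,√67):ℚ(√62)]·[ℚ(√62):ℚ] = 2·2 = 4

[ℚ(√62, √67)/ℚ] = 4


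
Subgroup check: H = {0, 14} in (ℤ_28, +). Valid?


Subgroup test for H = {0, 14} in (ℤ_28, +):
(1) 0 ∈ H? Yes
(2) Closure: for all a,b ∈ H, (a+b) mod 28 ∈ H? Yes
(3) Inverses: for all a ∈ H, -a mod 28 ∈ H? Yes

Yes, H is a subgroup of ℤ_28


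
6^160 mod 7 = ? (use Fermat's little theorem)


Fermat's little theorem: if p is prime and gcd(a,p)=1, then a^(p-1) ≡ 1 (mod p)
p = 7 is prime, gcd(6,7) = 1
Reduce exponent: 160 mod 6 = 4
So 6^160 ≡ 6^4 (mod 7)
6^4 mod 7 = 1

6^160 ≡ 1 (mod 7)


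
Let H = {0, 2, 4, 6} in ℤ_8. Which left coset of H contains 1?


1 + H = {1 + h (mod 8) : h ∈ H}
1+0=1, 1+2=3, 1+4=5, 1+6=7

1 + H = {1, 3, 5, 7}


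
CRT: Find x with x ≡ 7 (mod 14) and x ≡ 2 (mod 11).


m₁ = 14, m₂ = 11, gcd = 1, so CRT applies. M = m₁·m₂ = 154
Let M₁ = M/m₁ = 11, M₂ = M/m₂ = 14
Find y₁ ≡ M₁⁻¹ (mod m₁): 11⁻¹ ≡ 9 (mod 14)
Find y₂ ≡ M₂⁻¹ (mod m₂): 14⁻¹ ≡ 4 (mod 11)
x = a₁·M₁·y₁ + a₂·M₂·y₂ = 7·11·9 + 2·14·4 = 805
Reduce mod 154: x ≡ 35
Check: 35 mod 14 = 7 ✓, 35 mod 11 = 2 ✓

x ≡ 35 (mod 154)


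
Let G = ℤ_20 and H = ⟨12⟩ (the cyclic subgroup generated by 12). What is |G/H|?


|⟨12⟩| = n / gcd(12, 20) = 20 / 4 = 5
H is normal (ℤ_20 is abelian).
|G/H| = |G| / |H| = 20 / 5 = 4

|G/H| = 4


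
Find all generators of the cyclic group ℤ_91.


g generates ℤ_n iff gcd(g,n) = 1
Prime factors of 91: 7, 13
Generators are g ∈ {1,...,90} not divisible by any of these primes.
Generators: {1, 2, 3, 4, 5, 6, 8, 9, 10, 11, 12, 15, 16, 17, 18, 19, 20, 22, 23, 24, 25, 27, 29, 30, 31, 32, 33, 34, 36, 37, 38, 40, 41, 43, 44, 45, 46, 47, 48, 50, 51, 53, 54, 55, 57, 58, 59, 60, 61, 62, 64, 66, 67, 68, 69, 71, 72, 73, 74, 75, 76, 79, 80, 81, 82, 83, 85, 86, 87, 88, 89, 90}
Number of generators = φ(91) = 72

Generators of ℤ_91 = {1, 2, 3, 4, 5, 6, 8, 9, 10, 11, 12, 15, 16, 17, 18, 19, 20, 22, 23, 24, 25, 27, 29, 30, 31, 32, 33, 34, 36, 37, 38, 40, 41, 43, 44, 45, 46, 47, 48, 50, 51, 53, 54, 55, 57, 58, 59, 60, 61, 62, 64, 66, 67, 68, 69, 71, 72, 73, 74, 75, 76, 79, 80, 81, 82, 83, 85, 86, 87, 88, 89, 90}


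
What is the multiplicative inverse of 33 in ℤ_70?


Use the extended Euclidean algorithm to write 1 = 33·s + 70·t; then s mod 70 is the inverse.
Euclidean algorithm:
  33 = 0·70 + 33
  70 = 2·33 + 4
  33 = 8·4 + 1
  4 = 4·1 + 0
gcd(33,70) = 1
Back-substitution gives: 33·(17) + 70·(-8) = 1
So 33⁻¹ ≡ 17 ≡ 17 (mod 70)
Check: 33 × 17 = 561 ≡ 1 (mod 70) ✓

33⁻¹ ≡ 17 (mod 70)


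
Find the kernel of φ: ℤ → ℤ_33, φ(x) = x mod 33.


Kernel = preimage of identity
ker(φ) = {x ∈ ℤ : x ≡ 0 (mod 33)} = 33ℤ = {0, ±33, ±66, ...}

ker(φ) = 33ℤ


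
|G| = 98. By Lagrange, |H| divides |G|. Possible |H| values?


Lagrange's theorem: |H| divides |G|
|G| = 98
Divisors of 98: 1, 2, 7, 14, 49, 98

Possible subgroup orders: {1, 2, 7, 14, 49, 98}


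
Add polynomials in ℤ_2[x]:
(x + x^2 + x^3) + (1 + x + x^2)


Add coefficients mod 2:
x^0: 0 + 1 = 1 (mod 2)
x^1: 1 + 1 = 0 (mod 2)
x^2: 1 + 1 = 0 (mod 2)
x^3: 1 + 0 = 1 (mod 2)
Result: 1 + x^3

f + g = 1 + x^3


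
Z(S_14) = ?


Z(G) = {g ∈ G | gx = xg for all x ∈ G}
S_n is non-abelian for n ≥ 3; Z(S_14) is trivial

Z(S_14) = {e}


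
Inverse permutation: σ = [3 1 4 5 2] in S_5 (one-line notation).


To find σ⁻¹, swap domain and range:
σ(1) = 3 → σ⁻¹(3) = 1
σ(2) = 1 → σ⁻¹(1) = 2
σ(3) = 4 → σ⁻¹(4) = 3
σ(4) = 5 → σ⁻¹(5) = 4
σ(5) = 2 → σ⁻¹(2) = 5

σ⁻¹ = [2 5 1 3 4]


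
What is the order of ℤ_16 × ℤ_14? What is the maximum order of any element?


|ℤ_16 × ℤ_14| = 16 × 14 = 224
Max element order = lcm(16,14) = 112
Cyclic? No (gcd=2)

|ℤ_16×ℤ_14| = 224, max element order = 112


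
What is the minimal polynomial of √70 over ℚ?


√70 satisfies x² - 70 = 0, irreducible over ℚ since 70 is squarefree

Minimal polynomial: x² - 70


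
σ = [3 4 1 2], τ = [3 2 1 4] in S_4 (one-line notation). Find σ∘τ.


σ∘τ: apply τ first, then σ
1 →τ 3 →σ 1
2 →τ 2 →σ 4
3 →τ 1 →σ 3
4 →τ 4 →σ 2

σ∘τ = [1 4 3 2]


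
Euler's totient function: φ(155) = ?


Factor n: 155 = 5 × 31
φ(n) = n · ∏(1 - 1/p) over distinct primes p | n
φ(155) = 155 · (1 - 1/5) · (1 - 1/31) = 120

φ(155) = 120


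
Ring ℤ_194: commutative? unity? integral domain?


ℤ_194 is a commutative ring with unity 1; 194 = 2×97 is composite, so 2·97 ≡ 0 gives zero divisors (not an integral domain)
Commutative: Yes
Integral domain: No
Has unity: Yes

ℤ_194: Commutative=Yes, Unity=Yes


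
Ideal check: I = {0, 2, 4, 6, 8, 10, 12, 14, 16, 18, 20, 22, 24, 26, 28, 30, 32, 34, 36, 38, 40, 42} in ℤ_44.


Check ideal conditions for I = {0, 2, 4, 6, 8, 10, 12, 14, 16, 18, 20, 22, 24, 26, 28, 30, 32, 34, 36, 38, 40, 42} in ℤ_44:
(1) I is an additive subgroup? Yes
(2) For r ∈ ℤ_44 and a ∈ I: r·a ∈ I? Yes

Yes, I is an ideal of ℤ_44


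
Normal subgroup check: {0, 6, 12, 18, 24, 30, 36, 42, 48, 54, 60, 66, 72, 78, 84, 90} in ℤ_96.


H = {0, 6, 12, 18, 24, 30, 36, 42, 48, 54, 60, 66, 72, 78, 84, 90} in ℤ_96
ℤ_96 is abelian; every subgroup of an abelian group is normal

Yes, normal subgroup


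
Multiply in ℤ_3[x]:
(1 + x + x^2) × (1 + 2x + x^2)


Expand and collect like terms; reduce coefficients mod 3:
x^0: 1·1 = 1 ≡ 1 (mod 3)
x^1: 1·2 + 1·1 = 3 ≡ 0 (mod 3)
x^2: 1·1 + 1·2 + 1·1 = 4 ≡ 1 (mod 3)
x^3: 1·1 + 1·2 = 3 ≡ 0 (mod 3)
x^4: 1·1 = 1 ≡ 1 (mod 3)
Result: 1 + x^2 + x^4

f · g = 1 + x^2 + x^4


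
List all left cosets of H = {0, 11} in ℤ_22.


H = {0, 11}, |H| = 2
Number of cosets = |G|/|H| = 22/2 = 11
0 + H = {0, 11}
1 + H = {1, 12}
2 + H = {2, 13}
3 + H = {3, 14}
4 + H = {4, 15}
5 + H = {5, 16}
6 + H = {6, 17}
7 + H = {7, 18}
8 + H = {8, 19}
9 + H = {9, 20}
10 + H = {10, 21}

Cosets: 0+H={0,11}; 1+H={1,12}; 2+H={2,13}; 3+H={3,14}; 4+H={4,15}; 5+H={5,16}; 6+H={6,17}; 7+H={7,18}; 8+H={8,19}; 9+H={9,20}; 10+H={10,21}


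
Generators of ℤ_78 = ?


g generates ℤ_n iff gcd(g,n) = 1
Prime factors of 78: 2, 3, 13
Generators are g ∈ {1,...,77} not divisible by any of these primes.
Generators: {1, 5, 7, 11, 17, 19, 23, 25, 29, 31, 35, 37, 41, 43, 47, 49, 53, 55, 59, 61, 67, 71, 73, 77}
Number of generators = φ(78) = 24

Generators of ℤ_78 = {1, 5, 7, 11, 17, 19, 23, 25, 29, 31, 35, 37, 41, 43, 47, 49, 53, 55, 59, 61, 67, 71, 73, 77}


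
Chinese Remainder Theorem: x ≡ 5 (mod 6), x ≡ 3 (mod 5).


m₁ = 6, m₂ = 5, gcd = 1, so CRT applies. M = m₁·m₂ = 30
Let M₁ = M/m₁ = 5, M₂ = M/m₂ = 6
Find y₁ ≡ M₁⁻¹ (mod m₁): 5⁻¹ ≡ 5 (mod 6)
Find y₂ ≡ M₂⁻¹ (mod m₂): 6⁻¹ ≡ 1 (mod 5)
x = a₁·M₁·y₁ + a₂·M₂·y₂ = 5·5·5 + 3·6·1 = 143
Reduce mod 30: x ≡ 23
Check: 23 mod 6 = 5 ✓, 23 mod 5 = 3 ✓

x ≡ 23 (mod 30)


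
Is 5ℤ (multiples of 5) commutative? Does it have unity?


5ℤ is a commutative ring under +,× but has no multiplicative identity (1 ∉ 5ℤ); it has no zero divisors, but without unity it is not an integral domain
Commutative: Yes
Integral domain: No
Has unity: No

5ℤ (multiples of 5): Commutative=Yes, Unity=No


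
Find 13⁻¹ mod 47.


Use the extended Euclidean algorithm to write 1 = 13·s + 47·t; then s mod 47 is the inverse.
Euclidean algorithm:
  13 = 0·47 + 13
  47 = 3·13 + 8
  13 = 1·8 + 5
  8 = 1·5 + 3
  5 = 1·3 + 2
  3 = 1·2 + 1
  2 = 2·1 + 0
gcd(13,47) = 1
Back-substitution gives: 13·(-18) + 47·(5) = 1
So 13⁻¹ ≡ -18 ≡ 29 (mod 47)
Check: 13 × 29 = 377 ≡ 1 (mod 47) ✓

13⁻¹ ≡ 29 (mod 47)


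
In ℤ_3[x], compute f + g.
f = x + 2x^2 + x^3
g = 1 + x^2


Add coefficients mod 3:
x^0: 0 + 1 = 1 (mod 3)
x^1: 1 + 0 = 1 (mod 3)
x^2: 2 + 1 = 0 (mod 3)
x^3: 1 + 0 = 1 (mod 3)
Result: 1 + x + x^3

f + g = 1 + x + x^3


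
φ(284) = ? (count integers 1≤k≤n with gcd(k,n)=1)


Factor n: 284 = 2^2 × 71
φ(n) = n · ∏(1 - 1/p) over distinct primes p | n
φ(284) = 284 · (1 - 1/2) · (1 - 1/71) = 140

φ(284) = 140


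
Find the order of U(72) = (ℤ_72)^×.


U(n) is the group of units mod n; |U(n)| = φ(n)
|U(72)| = φ(72) = 24

|U(72) = (ℤ_72)^×| = 24


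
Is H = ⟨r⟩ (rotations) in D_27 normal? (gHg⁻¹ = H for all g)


H = ⟨r⟩ (rotations) in D_27
The rotation subgroup ⟨r⟩ has index 2 in D_27, so it is normal

Yes, normal subgroup


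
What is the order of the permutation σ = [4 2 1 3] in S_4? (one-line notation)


Cycle decomposition: (1 4 3)
Cycle lengths: 3
Order = lcm(3) = 3

ord(σ) = 3


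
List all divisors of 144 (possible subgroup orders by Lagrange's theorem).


Lagrange's theorem: |H| divides |G|
|G| = 144
Divisors of 144: 1, 2, 3, 4, 6, 8, 9, 12, 16, 18, 24, 36, 48, 72, 144

Possible subgroup orders: {1, 2, 3, 4, 6, 8, 9, 12, 16, 18, 24, 36, 48, 72, 144}


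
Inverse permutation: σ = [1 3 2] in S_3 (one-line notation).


To find σ⁻¹, swap domain and range:
σ(1) = 1 → σ⁻¹(1) = 1
σ(2) = 3 → σ⁻¹(3) = 2
σ(3) = 2 → σ⁻¹(2) = 3

σ⁻¹ = [1 3 2]


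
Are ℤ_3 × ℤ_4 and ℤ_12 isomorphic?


Comparing ℤ_3 × ℤ_4 and ℤ_12:
gcd(3,4) = 1, so ℤ_3 × ℤ_4 ≅ ℤ_12 (CRT)

Yes, ℤ_3 × ℤ_4 ≅ ℤ_12


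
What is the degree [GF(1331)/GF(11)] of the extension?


GF(1331) = GF(11^3), so the extension degree is 3

[GF(1331)/GF(11)] = 3


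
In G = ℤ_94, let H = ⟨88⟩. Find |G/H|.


|⟨88⟩| = n / gcd(88, 94) = 94 / 2 = 47
H is normal (ℤ_94 is abelian).
|G/H| = |G| / |H| = 94 / 47 = 2

|G/H| = 2


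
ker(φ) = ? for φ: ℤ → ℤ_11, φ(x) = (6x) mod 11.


Kernel = preimage of identity
ker(φ) = {x ∈ ℤ : 6x ≡ 0 (mod 11)}. gcd(6,11) = 1, so 6x ≡ 0 (mod 11) ⟺ x ≡ 0 (mod 11/1 = 11). Hence ker(φ) = 11ℤ

ker(φ) = 11ℤ


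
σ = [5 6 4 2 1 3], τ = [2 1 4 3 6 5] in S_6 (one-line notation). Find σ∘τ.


σ∘τ: apply τ first, then σ
1 →τ 2 →σ 6
2 →τ 1 →σ 5
3 →τ 4 →σ 2
4 →τ 3 →σ 4
5 →τ 6 →σ 3
6 →τ 5 →σ 1

σ∘τ = [6 5 2 4 3 1]


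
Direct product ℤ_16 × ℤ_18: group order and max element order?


|ℤ_16 × ℤ_18| = 16 × 18 = 288
Max element order = lcm(16,18) = 144
Cyclic? No (gcd=2)

|ℤ_16×ℤ_18| = 288, max element order = 144


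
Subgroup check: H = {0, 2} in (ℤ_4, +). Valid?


Subgroup test for H = {0, 2} in (ℤ_4, +):
(1) 0 ∈ H? Yes
(2) Closure: for all a,b ∈ H, (a+b) mod 4 ∈ H? Yes
(3) Inverses: for all a ∈ H, -a mod 4 ∈ H? Yes

Yes, H is a subgroup of ℤ_4


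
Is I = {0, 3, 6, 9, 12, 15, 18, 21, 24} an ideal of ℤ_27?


Check ideal conditions for I = {0, 3, 6, 9, 12, 15, 18, 21, 24} in ℤ_27:
(1) I is an additive subgroup? Yes
(2) For r ∈ ℤ_27 and a ∈ I: r·a ∈ I? Yes

Yes, I is an ideal of ℤ_27


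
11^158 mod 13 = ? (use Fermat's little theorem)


Fermat's little theorem: if p is prime and gcd(a,p)=1, then a^(p-1) ≡ 1 (mod p)
p = 13 is prime, gcd(11,13) = 1
Reduce exponent: 158 mod 12 = 2
So 11^158 ≡ 11^2 (mod 13)
11^2 mod 13 = 4

11^158 ≡ 4 (mod 13)


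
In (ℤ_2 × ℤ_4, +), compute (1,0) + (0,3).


Operation: componentwise addition mod (2, 4)
(1,0) + (0,3) = ((a₁+b₁) mod 2, (a₂+b₂) mod 4) with a = (1,0), b = (0,3)

(1,0) + (0,3) = (1,3)


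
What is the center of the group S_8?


Z(G) = {g ∈ G | gx = xg for all x ∈ G}
S_n is non-abelian for n ≥ 3; Z(S_8) is trivial

Z(S_8) = {e}


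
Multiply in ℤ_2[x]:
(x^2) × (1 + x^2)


Expand and collect like terms; reduce coefficients mod 2:
x^0: 0·1 = 0 ≡ 0 (mod 2)
x^1: 0·0 + 0·1 = 0 ≡ 0 (mod 2)
x^2: 0·1 + 0·0 + 1·1 = 1 ≡ 1 (mod 2)
x^3: 0·1 + 1·0 = 0 ≡ 0 (mod 2)
x^4: 1·1 = 1 ≡ 1 (mod 2)
Result: x^2 + x^4

f · g = x^2 + x^4


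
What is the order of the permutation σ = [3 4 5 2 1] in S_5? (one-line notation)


Cycle decomposition: (1 3 5) (2 4)
Cycle lengths: 3, 2
Order = lcm(3, 2) = 6

ord(σ) = 6


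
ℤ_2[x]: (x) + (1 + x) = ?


Add coefficients mod 2:
x^0: 0 + 1 = 1 (mod 2)
x^1: 1 + 1 = 0 (mod 2)
Result: 1

f + g = 1


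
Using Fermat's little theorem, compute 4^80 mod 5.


Fermat's little theorem: if p is prime and gcd(a,p)=1, then a^(p-1) ≡ 1 (mod p)
p = 5 is prime, gcd(4,5) = 1
Reduce exponent: 80 mod 4 = 0
So 4^80 ≡ 4^0 (mod 5)
4^0 = 1

4^80 ≡ 1 (mod 5)


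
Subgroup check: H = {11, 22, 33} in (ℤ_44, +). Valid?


Subgroup test for H = {11, 22, 33} in (ℤ_44, +):
(1) 0 ∈ H? No
(2) Closure: for all a,b ∈ H, (a+b) mod 44 ∈ H? No  [counterexample: 11 + 33 = 0 ∉ H]
(3) Inverses: for all a ∈ H, -a mod 44 ∈ H? Yes

No, H is not a subgroup of ℤ_44


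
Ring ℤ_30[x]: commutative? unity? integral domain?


ℤ_30 has zero divisors (2·15 ≡ 0), and these lift to constant zero divisors in ℤ_30[x]; so not an integral domain
Commutative: Yes
Integral domain: No
Has unity: Yes

ℤ_30[x]: Commutative=Yes, Unity=Yes


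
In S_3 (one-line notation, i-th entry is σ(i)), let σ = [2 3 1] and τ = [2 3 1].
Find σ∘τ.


σ∘τ: apply τ first, then σ
1 →τ 2 →σ 3
2 →τ 3 →σ 1
3 →τ 1 →σ 2

σ∘τ = [3 1 2]


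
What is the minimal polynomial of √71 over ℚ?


√71 satisfies x² - 71 = 0, irreducible over ℚ since 71 is squarefree

Minimal polynomial: x² - 71


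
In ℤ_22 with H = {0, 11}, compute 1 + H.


1 + H = {1 + h (mod 22) : h ∈ H}
1+0=1, 1+11=12

1 + H = {1, 12}


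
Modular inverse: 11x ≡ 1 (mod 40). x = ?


Use the extended Euclidean algorithm to write 1 = 11·s + 40·t; then s mod 40 is the inverse.
Euclidean algorithm:
  11 = 0·40 + 11
  40 = 3·11 + 7
  11 = 1·7 + 4
  7 = 1·4 + 3
  4 = 1·3 + 1
  3 = 3·1 + 0
gcd(11,40) = 1
Back-substitution gives: 11·(11) + 40·(-3) = 1
So 11⁻¹ ≡ 11 ≡ 11 (mod 40)
Check: 11 × 11 = 121 ≡ 1 (mod 40) ✓

11⁻¹ ≡ 11 (mod 40)


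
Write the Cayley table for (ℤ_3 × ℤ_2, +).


Elements: {(0,0), (0,1), (1,0), (1,1), (2,0), (2,1)}
Operation: componentwise addition mod (3, 2)
Entry (a, b) = ((a₁+b₁) mod 3, (a₂+b₂) mod 2)

Cayley table:
      | (0,0) | (0,1) | (1,0) | (1,1) | (2,0) | (2,1)
(0,0) | (0,0) | (0,1) | (1,0) | (1,1) | (2,0) | (2,1)
(0,1) | (0,1) | (0,0) | (1,1) | (1,0) | (2,1) | (2,0)
(1,0) | (1,0) | (1,1) | (2,0) | (2,1) | (0,0) | (0,1)
(1,1) | (1,1) | (1,0) | (2,1) | (2,0) | (0,1) | (0,0)
(2,0) | (2,0) | (2,1) | (0,0) | (0,1) | (1,0) | (1,1)
(2,1) | (2,1) | (2,0) | (0,1) | (0,0) | (1,1) | (1,0)


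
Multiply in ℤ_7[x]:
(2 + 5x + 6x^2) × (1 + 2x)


Expand and collect like terms; reduce coefficients mod 7:
x^0: 2·1 = 2 ≡ 2 (mod 7)
x^1: 2·2 + 5·1 = 9 ≡ 2 (mod 7)
x^2: 5·2 + 6·1 = 16 ≡ 2 (mod 7)
x^3: 6·2 = 12 ≡ 5 (mod 7)
Result: 2 + 2x + 2x^2 + 5x^3

f · g = 2 + 2x + 2x^2 + 5x^3


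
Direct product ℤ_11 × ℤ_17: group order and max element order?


|ℤ_11 × ℤ_17| = 11 × 17 = 187
Max element order = lcm(11,17) = 187
Cyclic? Yes (gcd=1)

|ℤ_11×ℤ_17| = 187, max element order = 187


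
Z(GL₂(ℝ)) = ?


Z(G) = {g ∈ G | gx = xg for all x ∈ G}
Only scalar multiples of the identity commute with all invertible matrices

Z(GL₂(ℝ)) = {aI : a ∈ ℝ, a ≠ 0}


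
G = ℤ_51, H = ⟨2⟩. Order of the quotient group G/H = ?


|⟨2⟩| = n / gcd(2, 51) = 51 / 1 = 51
H is normal (ℤ_51 is abelian).
|G/H| = |G| / |H| = 51 / 51 = 1

|G/H| = 1


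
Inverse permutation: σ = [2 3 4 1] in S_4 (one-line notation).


To find σ⁻¹, swap domain and range:
σ(1) = 2 → σ⁻¹(2) = 1
σ(2) = 3 → σ⁻¹(3) = 2
σ(3) = 4 → σ⁻¹(4) = 3
σ(4) = 1 → σ⁻¹(1) = 4

σ⁻¹ = [4 1 2 3]


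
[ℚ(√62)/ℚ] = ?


√62 has minimal polynomial x² - 62 (irreducible over ℚ since 62 is squarefree)

[ℚ(√62)/ℚ] = 2


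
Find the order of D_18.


|D_n| = 2n (n rotations and n reflections)
|D_18| = 2×18 = 36

|D_18| = 36


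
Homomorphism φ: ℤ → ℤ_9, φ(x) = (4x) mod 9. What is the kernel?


Kernel = preimage of identity
ker(φ) = {x ∈ ℤ : 4x ≡ 0 (mod 9)}. gcd(4,9) = 1, so 4x ≡ 0 (mod 9) ⟺ x ≡ 0 (mod 9/1 = 9). Hence ker(φ) = 9ℤ

ker(φ) = 9ℤ


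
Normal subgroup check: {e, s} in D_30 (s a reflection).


H = {e, s} in D_30 (s a reflection)
r·s·r⁻¹ = sr⁻² ≠ s for n ≥ 3, so {e, s} is not closed under conjugation

No, not a normal subgroup


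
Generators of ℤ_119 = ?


g generates ℤ_n iff gcd(g,n) = 1
Prime factors of 119: 7, 17
Generators are g ∈ {1,...,118} not divisible by any of these primes.
Generators: {1, 2, 3, 4, 5, 6, 8, 9, 10, 11, 12, 13, 15, 16, 18, 19, 20, 22, 23, 24, 25, 26, 27, 29, 30, 31, 32, 33, 36, 37, 38, 39, 40, 41, 43, 44, 45, 46, 47, 48, 50, 52, 53, 54, 55, 57, 58, 59, 60, 61, 62, 64, 65, 66, 67, 69, 71, 72, 73, 74, 75, 76, 78, 79, 80, 81, 82, 83, 86, 87, 88, 89, 90, 92, 93, 94, 95, 96, 97, 99, 100, 101, 103, 104, 106, 107, 108, 109, 110, 111, 113, 114, 115, 116, 117, 118}
Number of generators = φ(119) = 96

Generators of ℤ_119 = {1, 2, 3, 4, 5, 6, 8, 9, 10, 11, 12, 13, 15, 16, 18, 19, 20, 22, 23, 24, 25, 26, 27, 29, 30, 31, 32, 33, 36, 37, 38, 39, 40, 41, 43, 44, 45, 46, 47, 48, 50, 52, 53, 54, 55, 57, 58, 59, 60, 61, 62, 64, 65, 66, 67, 69, 71, 72, 73, 74, 75, 76, 78, 79, 80, 81, 82, 83, 86, 87, 88, 89, 90, 92, 93, 94, 95, 96, 97, 99, 100, 101, 103, 104, 106, 107, 108, 109, 110, 111, 113, 114, 115, 116, 117, 118}


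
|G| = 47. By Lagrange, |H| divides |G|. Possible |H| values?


Lagrange's theorem: |H| divides |G|
|G| = 47
Divisors of 47: 1, 47

Possible subgroup orders: {1, 47}


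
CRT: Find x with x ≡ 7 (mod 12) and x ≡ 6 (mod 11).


m₁ = 12, m₂ = 11, gcd = 1, so CRT applies. M = m₁·m₂ = 132
Let M₁ = M/m₁ = 11, M₂ = M/m₂ = 12
Find y₁ ≡ M₁⁻¹ (mod m₁): 11⁻¹ ≡ 11 (mod 12)
Find y₂ ≡ M₂⁻¹ (mod m₂): 12⁻¹ ≡ 1 (mod 11)
x = a₁·M₁·y₁ + a₂·M₂·y₂ = 7·11·11 + 6·12·1 = 919
Reduce mod 132: x ≡ 127
Check: 127 mod 12 = 7 ✓, 127 mod 11 = 6 ✓

x ≡ 127 (mod 132)


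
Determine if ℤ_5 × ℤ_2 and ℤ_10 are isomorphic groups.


Comparing ℤ_5 × ℤ_2 and ℤ_10:
gcd(5,2) = 1, so ℤ_5 × ℤ_2 ≅ ℤ_10 (CRT)

Yes, ℤ_5 × ℤ_2 ≅ ℤ_10


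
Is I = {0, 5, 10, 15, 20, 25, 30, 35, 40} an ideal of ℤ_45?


Check ideal conditions for I = {0, 5, 10, 15, 20, 25, 30, 35, 40} in ℤ_45:
(1) I is an additive subgroup? Yes
(2) For r ∈ ℤ_45 and a ∈ I: r·a ∈ I? Yes

Yes, I is an ideal of ℤ_45


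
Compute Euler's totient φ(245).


Factor n: 245 = 5 × 7^2
φ(n) = n · ∏(1 - 1/p) over distinct primes p | n
φ(245) = 245 · (1 - 1/5) · (1 - 1/7) = 168

φ(245) = 168


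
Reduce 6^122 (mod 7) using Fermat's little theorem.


Fermat's little theorem: if p is prime and gcd(a,p)=1, then a^(p-1) ≡ 1 (mod p)
p = 7 is prime, gcd(6,7) = 1
Reduce exponent: 122 mod 6 = 2
So 6^122 ≡ 6^2 (mod 7)
6^2 mod 7 = 1

6^122 ≡ 1 (mod 7)


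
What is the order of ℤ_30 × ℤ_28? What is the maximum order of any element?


|ℤ_30 × ℤ_28| = 30 × 28 = 840
Max element order = lcm(30,28) = 420
Cyclic? No (gcd=2)

|ℤ_30×ℤ_28| = 840, max element order = 420


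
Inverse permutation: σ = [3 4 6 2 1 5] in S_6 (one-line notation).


To find σ⁻¹, swap domain and range:
σ(1) = 3 → σ⁻¹(3) = 1
σ(2) = 4 → σ⁻¹(4) = 2
σ(3) = 6 → σ⁻¹(6) = 3
σ(4) = 2 → σ⁻¹(2) = 4
σ(5) = 1 → σ⁻¹(1) = 5
σ(6) = 5 → σ⁻¹(5) = 6

σ⁻¹ = [5 4 1 2 6 3]


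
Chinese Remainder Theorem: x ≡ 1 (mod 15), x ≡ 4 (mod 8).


m₁ = 15, m₂ = 8, gcd = 1, so CRT applies. M = m₁·m₂ = 120
Let M₁ = M/m₁ = 8, M₂ = M/m₂ = 15
Find y₁ ≡ M₁⁻¹ (mod m₁): 8⁻¹ ≡ 2 (mod 15)
Find y₂ ≡ M₂⁻¹ (mod m₂): 15⁻¹ ≡ 7 (mod 8)
x = a₁·M₁·y₁ + a₂·M₂·y₂ = 1·8·2 + 4·15·7 = 436
Reduce mod 120: x ≡ 76
Check: 76 mod 15 = 1 ✓, 76 mod 8 = 4 ✓

x ≡ 76 (mod 120)


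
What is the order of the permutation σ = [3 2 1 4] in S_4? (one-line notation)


Cycle decomposition: (1 3)
Cycle lengths: 2
Order = lcm(2) = 2

ord(σ) = 2


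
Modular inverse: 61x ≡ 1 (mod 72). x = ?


Use the extended Euclidean algorithm to write 1 = 61·s + 72·t; then s mod 72 is the inverse.
Euclidean algorithm:
  61 = 0·72 + 61
  72 = 1·61 + 11
  61 = 5·11 + 6
  11 = 1·6 + 5
  6 = 1·5 + 1
  5 = 5·1 + 0
gcd(61,72) = 1
Back-substitution gives: 61·(13) + 72·(-11) = 1
So 61⁻¹ ≡ 13 ≡ 13 (mod 72)
Check: 61 × 13 = 793 ≡ 1 (mod 72) ✓

61⁻¹ ≡ 13 (mod 72)


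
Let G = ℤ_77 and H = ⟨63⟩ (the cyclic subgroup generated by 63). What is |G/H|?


|⟨63⟩| = n / gcd(63, 77) = 77 / 7 = 11
H is normal (ℤ_77 is abelian).
|G/H| = |G| / |H| = 77 / 11 = 7

|G/H| = 7


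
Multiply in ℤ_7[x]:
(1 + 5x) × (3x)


Expand and collect like terms; reduce coefficients mod 7:
x^0: 1·0 = 0 ≡ 0 (mod 7)
x^1: 1·3 + 5·0 = 3 ≡ 3 (mod 7)
x^2: 5·3 = 15 ≡ 1 (mod 7)
Result: 3x + x^2

f · g = 3x + x^2


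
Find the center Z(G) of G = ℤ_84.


Z(G) = {g ∈ G | gx = xg for all x ∈ G}
ℤ_84 is abelian, so Z(G) = G

Z(ℤ_84) = ℤ_84


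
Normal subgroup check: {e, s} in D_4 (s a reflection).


H = {e, s} in D_4 (s a reflection)
r·s·r⁻¹ = sr⁻² ≠ s for n ≥ 3, so {e, s} is not closed under conjugation

No, not a normal subgroup


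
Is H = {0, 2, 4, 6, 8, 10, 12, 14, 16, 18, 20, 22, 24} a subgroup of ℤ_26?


Subgroup test for H = {0, 2, 4, 6, 8, 10, 12, 14, 16, 18, 20, 22, 24} in (ℤ_26, +):
(1) 0 ∈ H? Yes
(2) Closure: for all a,b ∈ H, (a+b) mod 26 ∈ H? Yes
(3) Inverses: for all a ∈ H, -a mod 26 ∈ H? Yes

Yes, H is a subgroup of ℤ_26


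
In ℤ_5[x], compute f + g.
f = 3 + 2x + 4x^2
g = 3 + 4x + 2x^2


Add coefficients mod 5:
x^0: 3 + 3 = 1 (mod 5)
x^1: 2 + 4 = 1 (mod 5)
x^2: 4 + 2 = 1 (mod 5)
Result: 1 + x + x^2

f + g = 1 + x + x^2


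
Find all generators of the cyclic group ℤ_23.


g generates ℤ_n iff gcd(g,n) = 1
Prime factors of 23: 23
Generators are g ∈ {1,...,22} not divisible by any of these primes.
Generators: {1, 2, 3, 4, 5, 6, 7, 8, 9, 10, 11, 12, 13, 14, 15, 16, 17, 18, 19, 20, 21, 22}
Number of generators = φ(23) = 22

Generators of ℤ_23 = {1, 2, 3, 4, 5, 6, 7, 8, 9, 10, 11, 12, 13, 14, 15, 16, 17, 18, 19, 20, 21, 22}


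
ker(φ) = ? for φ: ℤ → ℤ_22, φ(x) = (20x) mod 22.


Kernel = preimage of identity
ker(φ) = {x ∈ ℤ : 20x ≡ 0 (mod 22)}. gcd(20,22) = 2, so 20x ≡ 0 (mod 22) ⟺ x ≡ 0 (mod 22/2 = 11). Hence ker(φ) = 11ℤ

ker(φ) = 11ℤ


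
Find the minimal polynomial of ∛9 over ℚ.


∛9 satisfies x³ - 9 = 0, irreducible over ℚ (no rational root; 9 is not a perfect cube)

Minimal polynomial: x³ - 9


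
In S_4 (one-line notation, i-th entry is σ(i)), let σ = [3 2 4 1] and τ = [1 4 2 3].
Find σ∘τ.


σ∘τ: apply τ first, then σ
1 →τ 1 →σ 3
2 →τ 4 →σ 1
3 →τ 2 →σ 2
4 →τ 3 →σ 4

σ∘τ = [3 1 2 4]


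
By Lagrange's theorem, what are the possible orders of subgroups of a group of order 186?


Lagrange's theorem: |H| divides |G|
|G| = 186
Divisors of 186: 1, 2, 3, 6, 31, 62, 93, 186

Possible subgroup orders: {1, 2, 3, 6, 31, 62, 93, 186}


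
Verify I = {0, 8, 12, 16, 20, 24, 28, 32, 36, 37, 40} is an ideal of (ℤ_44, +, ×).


Check ideal conditions for I = {0, 8, 12, 16, 20, 24, 28, 32, 36, 37, 40} in ℤ_44:
(1) I is an additive subgroup? No
(2) For r ∈ ℤ_44 and a ∈ I: r·a ∈ I? No  [counterexample: r=2, a=24, r·a mod 44 = 4 ∉ I]

No, I is not an ideal of ℤ_44


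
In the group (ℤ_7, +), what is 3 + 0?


Operation: addition mod 7
3 + 0 = (a + b) mod 7 with a = 3, b = 0

3 + 0 = 3


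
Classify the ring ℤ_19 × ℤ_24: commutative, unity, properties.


Direct product ring; commutative with unity (1,1); but (1,0)·(0,1) = (0,0) gives zero divisors, so not an integral domain
Commutative: Yes
Integral domain: No
Has unity: Yes

ℤ_19 × ℤ_24: Commutative=Yes, Unity=Yes


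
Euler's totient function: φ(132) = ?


Factor n: 132 = 2^2 × 3 × 11
φ(n) = n · ∏(1 - 1/p) over distinct primes p | n
φ(132) = 132 · (1 - 1/2) · (1 - 1/3) · (1 - 1/11) = 40

φ(132) = 40


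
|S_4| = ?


|S_n| = n! (number of permutations of n symbols)
|S_4| = 4! = 24

|S_4| = 24


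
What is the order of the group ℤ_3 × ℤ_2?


|A × B| = |A| · |B|
|ℤ_3 × ℤ_2| = 3 × 2 = 6

|ℤ_3 × ℤ_2| = 6


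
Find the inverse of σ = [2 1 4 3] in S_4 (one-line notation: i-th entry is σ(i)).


To find σ⁻¹, swap domain and range:
σ(1) = 2 → σ⁻¹(2) = 1
σ(2) = 1 → σ⁻¹(1) = 2
σ(3) = 4 → σ⁻¹(4) = 3
σ(4) = 3 → σ⁻¹(3) = 4

σ⁻¹ = [2 1 4 3]


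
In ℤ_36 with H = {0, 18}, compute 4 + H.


4 + H = {4 + h (mod 36) : h ∈ H}
4+0=4, 4+18=22

4 + H = {4, 22}


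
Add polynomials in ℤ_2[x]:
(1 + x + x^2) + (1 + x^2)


Add coefficients mod 2:
x^0: 1 + 1 = 0 (mod 2)
x^1: 1 + 0 = 1 (mod 2)
x^2: 1 + 1 = 0 (mod 2)
Result: x

f + g = x


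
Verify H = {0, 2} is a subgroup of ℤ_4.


Subgroup test for H = {0, 2} in (ℤ_4, +):
(1) 0 ∈ H? Yes
(2) Closure: for all a,b ∈ H, (a+b) mod 4 ∈ H? Yes
(3) Inverses: for all a ∈ H, -a mod 4 ∈ H? Yes

Yes, H is a subgroup of ℤ_4


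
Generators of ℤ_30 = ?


g generates ℤ_n iff gcd(g,n) = 1
Prime factors of 30: 2, 3, 5
Generators are g ∈ {1,...,29} not divisible by any of these primes.
Generators: {1, 7, 11, 13, 17, 19, 23, 29}
Number of generators = φ(30) = 8

Generators of ℤ_30 = {1, 7, 11, 13, 17, 19, 23, 29}


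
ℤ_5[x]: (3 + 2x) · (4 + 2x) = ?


Expand and collect like terms; reduce coefficients mod 5:
x^0: 3·4 = 12 ≡ 2 (mod 5)
x^1: 3·2 + 2·4 = 14 ≡ 4 (mod 5)
x^2: 2·2 = 4 ≡ 4 (mod 5)
Result: 2 + 4x + 4x^2

f · g = 2 + 4x + 4x^2


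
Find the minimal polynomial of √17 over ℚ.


√17 satisfies x² - 17 = 0, irreducible over ℚ since 17 is squarefree

Minimal polynomial: x² - 17


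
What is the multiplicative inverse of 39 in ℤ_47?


Use the extended Euclidean algorithm to write 1 = 39·s + 47·t; then s mod 47 is the inverse.
Euclidean algorithm:
  39 = 0·47 + 39
  47 = 1·39 + 8
  39 = 4·8 + 7
  8 = 1·7 + 1
  7 = 7·1 + 0
gcd(39,47) = 1
Back-substitution gives: 39·(-6) + 47·(5) = 1
So 39⁻¹ ≡ -6 ≡ 41 (mod 47)
Check: 39 × 41 = 1599 ≡ 1 (mod 47) ✓

39⁻¹ ≡ 41 (mod 47)


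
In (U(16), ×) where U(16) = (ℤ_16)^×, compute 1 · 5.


Operation: multiplication mod 16
1 · 5 = (a × b) mod 16 with a = 1, b = 5

1 · 5 = 5


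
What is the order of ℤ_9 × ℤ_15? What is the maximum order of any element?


|ℤ_9 × ℤ_15| = 9 × 15 = 135
Max element order = lcm(9,15) = 45
Cyclic? No (gcd=3)

|ℤ_9×ℤ_15| = 135, max element order = 45


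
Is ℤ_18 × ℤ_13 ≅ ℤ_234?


Comparing ℤ_18 × ℤ_13 and ℤ_234:
gcd(18,13) = 1, so ℤ_18 × ℤ_13 ≅ ℤ_234 (CRT)

Yes, ℤ_18 × ℤ_13 ≅ ℤ_234


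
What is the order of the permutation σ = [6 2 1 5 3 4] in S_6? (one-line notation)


Cycle decomposition: (1 6 4 5 3)
Cycle lengths: 5
Order = lcm(5) = 5

ord(σ) = 5


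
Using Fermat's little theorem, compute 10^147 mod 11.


Fermat's little theorem: if p is prime and gcd(a,p)=1, then a^(p-1) ≡ 1 (mod p)
p = 11 is prime, gcd(10,11) = 1
Reduce exponent: 147 mod 10 = 7
So 10^147 ≡ 10^7 (mod 11)
10^7 mod 11 = 10

10^147 ≡ 10 (mod 11)


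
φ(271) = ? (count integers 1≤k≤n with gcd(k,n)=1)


Factor n: 271 = 271
φ(n) = n · ∏(1 - 1/p) over distinct primes p | n
φ(271) = 271 · (1 - 1/271) = 270

φ(271) = 270


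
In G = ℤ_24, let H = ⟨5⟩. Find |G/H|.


|⟨5⟩| = n / gcd(5, 24) = 24 / 1 = 24
H is normal (ℤ_24 is abelian).
|G/H| = |G| / |H| = 24 / 24 = 1

|G/H| = 1


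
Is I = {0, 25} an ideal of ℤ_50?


Check ideal conditions for I = {0, 25} in ℤ_50:
(1) I is an additive subgroup? Yes
(2) For r ∈ ℤ_50 and a ∈ I: r·a ∈ I? Yes

Yes, I is an ideal of ℤ_50


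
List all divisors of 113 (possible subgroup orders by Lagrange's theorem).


Lagrange's theorem: |H| divides |G|
|G| = 113
Divisors of 113: 1, 113

Possible subgroup orders: {1, 113}


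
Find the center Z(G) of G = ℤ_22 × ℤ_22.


Z(G) = {g ∈ G | gx = xg for all x ∈ G}
Direct product of abelian groups is abelian, so Z(G) = G

Z(ℤ_22 × ℤ_22) = ℤ_22 × ℤ_22


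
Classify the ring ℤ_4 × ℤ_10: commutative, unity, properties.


Direct product ring; commutative with unity (1,1); but (1,0)·(0,1) = (0,0) gives zero divisors, so not an integral domain
Commutative: Yes
Integral domain: No
Has unity: Yes

ℤ_4 × ℤ_10: Commutative=Yes, Unity=Yes


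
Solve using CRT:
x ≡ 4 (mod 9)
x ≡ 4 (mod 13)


m₁ = 9, m₂ = 13, gcd = 1, so CRT applies. M = m₁·m₂ = 117
Let M₁ = M/m₁ = 13, M₂ = M/m₂ = 9
Find y₁ ≡ M₁⁻¹ (mod m₁): 13⁻¹ ≡ 7 (mod 9)
Find y₂ ≡ M₂⁻¹ (mod m₂): 9⁻¹ ≡ 3 (mod 13)
x = a₁·M₁·y₁ + a₂·M₂·y₂ = 4·13·7 + 4·9·3 = 472
Reduce mod 117: x ≡ 4
Check: 4 mod 9 = 4 ✓, 4 mod 13 = 4 ✓

x ≡ 4 (mod 117)


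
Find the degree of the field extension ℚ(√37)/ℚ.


√37 has minimal polynomial x² - 37 (irreducible over ℚ since 37 is squarefree)

[ℚ(√37)/ℚ] = 2


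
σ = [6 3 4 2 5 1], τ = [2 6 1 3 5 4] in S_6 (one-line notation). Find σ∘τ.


σ∘τ: apply τ first, then σ
1 →τ 2 →σ 3
2 →τ 6 →σ 1
3 →τ 1 →σ 6
4 →τ 3 →σ 4
5 →τ 5 →σ 5
6 →τ 4 →σ 2

σ∘τ = [3 1 6 4 5 2]


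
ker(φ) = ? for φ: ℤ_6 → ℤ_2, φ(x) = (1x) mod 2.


Kernel = preimage of identity
ker(φ) = {x ∈ ℤ_6 : 1x ≡ 0 (mod 2)}. Since 2 | 6, φ is well-defined. The kernel is the cyclic subgroup ⟨2⟩ of ℤ_6 (order 3), i.e. {0, 2, 4}

ker(φ) = {0, 2, 4}


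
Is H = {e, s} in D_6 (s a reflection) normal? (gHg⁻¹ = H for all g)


H = {e, s} in D_6 (s a reflection)
r·s·r⁻¹ = sr⁻² ≠ s for n ≥ 3, so {e, s} is not closed under conjugation

No, not a normal subgroup


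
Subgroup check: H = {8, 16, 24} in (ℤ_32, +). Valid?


Subgroup test for H = {8, 16, 24} in (ℤ_32, +):
(1) 0 ∈ H? No
(2) Closure: for all a,b ∈ H, (a+b) mod 32 ∈ H? No  [counterexample: 8 + 24 = 0 ∉ H]
(3) Inverses: for all a ∈ H, -a mod 32 ∈ H? Yes

No, H is not a subgroup of ℤ_32


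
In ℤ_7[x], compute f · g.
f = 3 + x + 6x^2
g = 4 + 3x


Expand and collect like terms; reduce coefficients mod 7:
x^0: 3·4 = 12 ≡ 5 (mod 7)
x^1: 3·3 + 1·4 = 13 ≡ 6 (mod 7)
x^2: 1·3 + 6·4 = 27 ≡ 6 (mod 7)
x^3: 6·3 = 18 ≡ 4 (mod 7)
Result: 5 + 6x + 6x^2 + 4x^3

f · g = 5 + 6x + 6x^2 + 4x^3


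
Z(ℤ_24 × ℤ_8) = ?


Z(G) = {g ∈ G | gx = xg for all x ∈ G}
Direct product of abelian groups is abelian, so Z(G) = G

Z(ℤ_24 × ℤ_8) = ℤ_24 × ℤ_8


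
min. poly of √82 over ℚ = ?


√82 satisfies x² - 82 = 0, irreducible over ℚ since 82 is squarefree

Minimal polynomial: x² - 82


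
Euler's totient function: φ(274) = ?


Factor n: 274 = 2 × 137
φ(n) = n · ∏(1 - 1/p) over distinct primes p | n
φ(274) = 274 · (1 - 1/2) · (1 - 1/137) = 136

φ(274) = 136


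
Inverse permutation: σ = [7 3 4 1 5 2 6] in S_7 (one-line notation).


To find σ⁻¹, swap domain and range:
σ(1) = 7 → σ⁻¹(7) = 1
σ(2) = 3 → σ⁻¹(3) = 2
σ(3) = 4 → σ⁻¹(4) = 3
σ(4) = 1 → σ⁻¹(1) = 4
σ(5) = 5 → σ⁻¹(5) = 5
σ(6) = 2 → σ⁻¹(2) = 6
σ(7) = 6 → σ⁻¹(6) = 7

σ⁻¹ = [4 6 2 3 5 7 1]


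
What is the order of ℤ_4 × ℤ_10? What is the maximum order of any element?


|ℤ_4 × ℤ_10| = 4 × 10 = 40
Max element order = lcm(4,10) = 20
Cyclic? No (gcd=2)

|ℤ_4×ℤ_10| = 40, max element order = 20


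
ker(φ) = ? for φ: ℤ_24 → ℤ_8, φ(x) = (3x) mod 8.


Kernel = preimage of identity
ker(φ) = {x ∈ ℤ_24 : 3x ≡ 0 (mod 8)}. Since 8 | 24, φ is well-defined. The kernel is the cyclic subgroup ⟨8⟩ of ℤ_24 (order 3), i.e. {0, 8, 16}

ker(φ) = {0, 8, 16}
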